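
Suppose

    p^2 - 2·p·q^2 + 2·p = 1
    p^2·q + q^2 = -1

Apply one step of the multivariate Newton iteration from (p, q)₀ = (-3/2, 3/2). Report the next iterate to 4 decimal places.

At (-3/2, 3/2): F = (5.0000, 6.6250).
Jacobian J = [[2·p - 2·q^2 + 2, -4·p·q], [2·p·q, p^2 + 2·q]].
At the point, J = [[-5.5000, 9.0000], [-4.5000, 5.2500]] (det J = 11.6250).
Solving J·Δ = −F gives Δ = (2.8710, 1.1989).
Then the next iterate is (p, q)₁ = (1.3710, 2.6989).

(1.3710, 2.6989)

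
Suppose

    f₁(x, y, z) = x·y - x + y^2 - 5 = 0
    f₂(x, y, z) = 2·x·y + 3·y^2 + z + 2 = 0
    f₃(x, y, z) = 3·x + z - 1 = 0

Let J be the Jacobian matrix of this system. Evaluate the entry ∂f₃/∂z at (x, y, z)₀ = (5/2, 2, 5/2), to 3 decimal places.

1.000

∂f₃/∂z = 1.
At (5/2, 2, 5/2) this is 1.000.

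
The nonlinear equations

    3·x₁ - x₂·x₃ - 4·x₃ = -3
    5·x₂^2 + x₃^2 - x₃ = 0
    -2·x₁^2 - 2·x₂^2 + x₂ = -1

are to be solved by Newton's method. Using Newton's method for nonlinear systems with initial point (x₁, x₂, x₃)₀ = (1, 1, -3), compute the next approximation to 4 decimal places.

(-0.3631, 2.1508, 1.0726)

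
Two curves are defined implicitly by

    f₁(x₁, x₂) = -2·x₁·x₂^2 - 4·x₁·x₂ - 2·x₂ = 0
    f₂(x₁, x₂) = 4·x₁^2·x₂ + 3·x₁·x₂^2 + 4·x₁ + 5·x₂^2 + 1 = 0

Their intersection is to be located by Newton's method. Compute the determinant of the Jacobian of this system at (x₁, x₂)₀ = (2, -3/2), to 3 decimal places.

J = [[-2·x₂^2 - 4·x₂, -4·x₁·x₂ - 4·x₁ - 2], [8·x₁·x₂ + 3·x₂^2 + 4, 4·x₁^2 + 6·x₁·x₂ + 10·x₂]].
At the point, J = [[1.500, 2.000], [-13.250, -17.000]].
det J = 1.000.

1.000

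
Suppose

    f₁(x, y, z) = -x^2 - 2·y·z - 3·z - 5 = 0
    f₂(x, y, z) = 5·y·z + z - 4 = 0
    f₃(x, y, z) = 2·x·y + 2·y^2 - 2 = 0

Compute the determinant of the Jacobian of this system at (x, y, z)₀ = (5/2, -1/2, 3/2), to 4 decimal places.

-42.0000

J = [[-2·x, -2·z, -2·y - 3], [0, 5·z, 5·y + 1], [2·y, 2·x + 4·y, 0]].
At the point, J = [[-5.0000, -3.0000, -2.0000], [0.0000, 7.5000, -1.5000], [-1.0000, 3.0000, 0.0000]].
det J = -42.0000.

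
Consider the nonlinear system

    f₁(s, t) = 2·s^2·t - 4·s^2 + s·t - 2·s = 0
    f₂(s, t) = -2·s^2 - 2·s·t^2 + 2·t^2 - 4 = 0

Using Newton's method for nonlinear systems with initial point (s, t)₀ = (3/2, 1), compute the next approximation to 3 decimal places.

(0.387, 0.702)

At (3/2, 1): F = (-6.000, -9.500).
Jacobian J = [[4·s·t - 8·s + t - 2, 2·s^2 + s], [-4·s - 2·t^2, -4·s·t + 4·t]].
At the point, J = [[-7.000, 6.000], [-8.000, -2.000]] (det J = 62.000).
Solving J·Δ = −F gives Δ = (-1.113, -0.298).
Then the next iterate is (s, t)₁ = (0.387, 0.702).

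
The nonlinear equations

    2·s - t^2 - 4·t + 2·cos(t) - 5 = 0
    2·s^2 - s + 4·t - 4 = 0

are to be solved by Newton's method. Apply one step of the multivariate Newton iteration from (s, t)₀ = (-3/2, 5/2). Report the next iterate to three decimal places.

(-1.201, 0.023)

At (-3/2, 5/2): F = (-25.85229, 12.000).
Jacobian J = [[2, -2·t - 2·sin(t) - 4], [4·s - 1, 4]].
At the point, J = [[2.000, -10.19694], [-7.000, 4.000]] (det J = -63.37861).
Solving J·Δ = −F gives Δ = (0.299, -2.477).
Then the next iterate is (s, t)₁ = (-1.201, 0.023).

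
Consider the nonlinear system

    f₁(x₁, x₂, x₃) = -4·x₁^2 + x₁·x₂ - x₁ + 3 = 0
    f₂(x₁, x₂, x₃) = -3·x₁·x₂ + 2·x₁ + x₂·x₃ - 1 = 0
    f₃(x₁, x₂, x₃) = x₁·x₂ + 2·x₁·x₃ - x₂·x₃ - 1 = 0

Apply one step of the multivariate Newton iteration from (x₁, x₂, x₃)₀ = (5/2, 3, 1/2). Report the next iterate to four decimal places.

(1.3676, 1.6471, 0.3676)

At (5/2, 3, 1/2): F = (-17.0000, -17.0000, 7.5000).
Jacobian J = [[-8·x₁ + x₂ - 1, x₁, 0], [-3·x₂ + 2, -3·x₁ + x₃, x₂], [x₂ + 2·x₃, x₁ - x₃, 2·x₁ - x₂]].
At the point, J = [[-18.0000, 2.5000, 0.0000], [-7.0000, -7.0000, 3.0000], [4.0000, 2.0000, 2.0000]] (det J = 425.0000).
Solving J·Δ = −F gives Δ = (-1.1324, -1.3529, -0.1324).
Then the next iterate is (x₁, x₂, x₃)₁ = (1.3676, 1.6471, 0.3676).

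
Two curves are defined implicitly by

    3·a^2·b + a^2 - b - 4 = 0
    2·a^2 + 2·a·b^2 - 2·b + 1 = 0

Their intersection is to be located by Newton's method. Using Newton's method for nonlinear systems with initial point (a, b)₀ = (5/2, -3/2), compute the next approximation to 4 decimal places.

(4.4486, 1.7944)

At (5/2, -3/2): F = (-24.3750, 27.7500).
Jacobian J = [[6·a·b + 2·a, 3·a^2 - 1], [4·a + 2·b^2, 4·a·b - 2]].
At the point, J = [[-17.5000, 17.7500], [14.5000, -17.0000]] (det J = 40.1250).
Solving J·Δ = −F gives Δ = (1.9486, 3.2944).
Then the next iterate is (a, b)₁ = (4.4486, 1.7944).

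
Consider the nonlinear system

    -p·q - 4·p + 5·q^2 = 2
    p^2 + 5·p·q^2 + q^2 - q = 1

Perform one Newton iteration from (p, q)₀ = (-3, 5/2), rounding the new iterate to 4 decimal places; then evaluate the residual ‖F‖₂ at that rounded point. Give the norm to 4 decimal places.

61.1554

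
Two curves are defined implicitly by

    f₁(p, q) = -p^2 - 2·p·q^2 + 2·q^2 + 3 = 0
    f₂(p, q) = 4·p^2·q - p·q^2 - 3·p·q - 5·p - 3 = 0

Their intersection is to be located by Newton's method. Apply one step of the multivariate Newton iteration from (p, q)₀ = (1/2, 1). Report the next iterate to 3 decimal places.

At (1/2, 1): F = (3.750, -6.500).
Jacobian J = [[-2·p - 2·q^2, -4·p·q + 4·q], [8·p·q - q^2 - 3·q - 5, 4·p^2 - 2·p·q - 3·p]].
At the point, J = [[-3.000, 2.000], [-5.000, -1.500]] (det J = 14.500).
Solving J·Δ = −F gives Δ = (-0.509, -2.638).
Then the next iterate is (p, q)₁ = (-0.009, -1.638).

(-0.009, -1.638)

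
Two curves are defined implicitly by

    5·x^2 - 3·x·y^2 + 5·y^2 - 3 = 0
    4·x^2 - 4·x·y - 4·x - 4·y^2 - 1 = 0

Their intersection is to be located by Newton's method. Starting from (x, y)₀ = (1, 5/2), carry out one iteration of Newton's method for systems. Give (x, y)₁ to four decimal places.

(0.9556, 1.0111)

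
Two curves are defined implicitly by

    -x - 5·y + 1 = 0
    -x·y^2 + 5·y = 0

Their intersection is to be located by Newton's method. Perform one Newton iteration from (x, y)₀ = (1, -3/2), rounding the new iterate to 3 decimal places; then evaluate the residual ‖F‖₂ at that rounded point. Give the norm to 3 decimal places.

0.607

At (1, -3/2): F = (7.500, -9.750).
Jacobian J = [[-1, -5], [-y^2, -2·x·y + 5]].
At the point, J = [[-1.000, -5.000], [-2.250, 8.000]] (det J = -19.250).
Solving J·Δ = −F gives Δ = (0.584, 1.383).
Then the next iterate is (x, y)₁ = (1.584, -0.117).
Re-evaluating at (1.584, -0.117): F = (0.001, -0.60668), so ‖F‖₂ = 0.607.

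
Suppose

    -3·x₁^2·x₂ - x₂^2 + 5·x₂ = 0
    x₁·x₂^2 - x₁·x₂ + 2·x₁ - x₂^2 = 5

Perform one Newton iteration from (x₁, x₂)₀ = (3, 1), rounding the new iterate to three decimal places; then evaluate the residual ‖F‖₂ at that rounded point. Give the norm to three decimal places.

20.448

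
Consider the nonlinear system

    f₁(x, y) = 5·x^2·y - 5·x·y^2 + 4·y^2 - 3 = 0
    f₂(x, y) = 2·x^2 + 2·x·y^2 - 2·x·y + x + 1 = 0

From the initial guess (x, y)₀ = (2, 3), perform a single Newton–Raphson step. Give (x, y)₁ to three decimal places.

At (2, 3): F = (3.000, 35.000).
Jacobian J = [[10·x·y - 5·y^2, 5·x^2 - 10·x·y + 8·y], [4·x + 2·y^2 - 2·y + 1, 4·x·y - 2·x]].
At the point, J = [[15.000, -16.000], [21.000, 20.000]] (det J = 636.000).
Solving J·Δ = −F gives Δ = (-0.975, -0.726).
Then the next iterate is (x, y)₁ = (1.025, 2.274).

(1.025, 2.274)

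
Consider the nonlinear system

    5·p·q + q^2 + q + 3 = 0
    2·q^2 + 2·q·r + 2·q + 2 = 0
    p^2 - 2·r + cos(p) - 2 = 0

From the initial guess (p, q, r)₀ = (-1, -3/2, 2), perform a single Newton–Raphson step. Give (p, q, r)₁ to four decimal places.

(-3.4108, 2.6902, 1.1667)

At (-1, -3/2, 2): F = (11.2500, -2.5000, -4.459698).
Jacobian J = [[5·q, 5·p + 2·q + 1, 0], [0, 4·q + 2·r + 2, 2·q], [2·p - sin(p), 0, -2]].
At the point, J = [[-7.5000, -7.0000, 0.0000], [0.0000, 0.0000, -3.0000], [-1.158529, 0.0000, -2.0000]] (det J = -24.329109).
Solving J·Δ = −F gives Δ = (-2.4108, 4.1902, -0.8333).
Then the next iterate is (p, q, r)₁ = (-3.4108, 2.6902, 1.1667).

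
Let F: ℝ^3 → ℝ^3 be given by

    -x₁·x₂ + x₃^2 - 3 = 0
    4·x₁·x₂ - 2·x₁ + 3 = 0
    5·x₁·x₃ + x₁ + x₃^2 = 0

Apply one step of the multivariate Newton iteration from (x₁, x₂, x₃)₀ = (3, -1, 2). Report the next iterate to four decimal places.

At (3, -1, 2): F = (4.0000, -15.0000, 37.0000).
Jacobian J = [[-x₂, -x₁, 2·x₃], [4·x₂ - 2, 4·x₁, 0], [5·x₃ + 1, 0, 5·x₁ + 2·x₃]].
At the point, J = [[1.0000, -3.0000, 4.0000], [-6.0000, 12.0000, 0.0000], [11.0000, 0.0000, 19.0000]] (det J = -642.0000).
Solving J·Δ = −F gives Δ = (-2.6776, -0.0888, -0.3972).
Then the next iterate is (x₁, x₂, x₃)₁ = (0.3224, -1.0888, 1.6028).

(0.3224, -1.0888, 1.6028)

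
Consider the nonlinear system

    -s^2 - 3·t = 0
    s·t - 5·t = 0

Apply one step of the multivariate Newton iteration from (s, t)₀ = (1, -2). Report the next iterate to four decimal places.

(-1.0000, 1.0000)

At (1, -2): F = (5.0000, 8.0000).
Jacobian J = [[-2·s, -3], [t, s - 5]].
At the point, J = [[-2.0000, -3.0000], [-2.0000, -4.0000]] (det J = 2.0000).
Solving J·Δ = −F gives Δ = (-2.0000, 3.0000).
Then the next iterate is (s, t)₁ = (-1.0000, 1.0000).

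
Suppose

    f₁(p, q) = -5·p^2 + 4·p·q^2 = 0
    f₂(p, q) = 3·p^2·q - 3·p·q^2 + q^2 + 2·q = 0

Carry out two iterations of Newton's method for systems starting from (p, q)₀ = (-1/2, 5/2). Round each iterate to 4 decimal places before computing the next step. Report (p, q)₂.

At (-1/2, 5/2): F = (-13.7500, 22.5000).
Jacobian J = [[-10·p + 4·q^2, 8·p·q], [6·p·q - 3·q^2, 3·p^2 - 6·p·q + 2·q + 2]].
At the point, J = [[30.0000, -10.0000], [-26.2500, 15.2500]] (det J = 195.0000).
Solving J·Δ = −F gives Δ = (-0.0785, -1.6106).
Then the next iterate is (p, q)₁ = (-0.5785, 0.8894).
Round to (-0.5785, 0.8894) and repeat: F = (-3.503760, 4.835615), J = [[8.949129, -4.116143], [-5.460204, 7.869894]].
Δ = (0.1599, -0.5035), so (p, q)₂ = (-0.4186, 0.3859).

(-0.4186, 0.3859)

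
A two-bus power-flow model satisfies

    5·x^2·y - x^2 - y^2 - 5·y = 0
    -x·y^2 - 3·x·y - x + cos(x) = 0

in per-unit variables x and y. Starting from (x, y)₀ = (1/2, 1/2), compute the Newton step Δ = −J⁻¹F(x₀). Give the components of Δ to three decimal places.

(0.130, -0.459)

At (1/2, 1/2): F = (-2.375, -0.49742).
Jacobian J = [[10·x·y - 2·x, 5·x^2 - 2·y - 5], [-y^2 - 3·y - sin(x) - 1, -2·x·y - 3·x]].
At the point, J = [[1.500, -4.750], [-3.22943, -2.000]] (det J = -18.33977).
Solving J·Δ = −F gives Δ = (0.130, -0.459).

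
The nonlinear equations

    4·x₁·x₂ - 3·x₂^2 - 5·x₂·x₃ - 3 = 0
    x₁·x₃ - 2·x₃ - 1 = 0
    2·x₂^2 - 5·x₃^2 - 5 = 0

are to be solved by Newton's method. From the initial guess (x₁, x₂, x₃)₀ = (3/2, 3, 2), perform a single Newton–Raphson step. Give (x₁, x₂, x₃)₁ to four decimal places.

(2.2800, 2.1164, 1.1199)

At (3/2, 3, 2): F = (-42.0000, -2.0000, -7.0000).
Jacobian J = [[4·x₂, 4·x₁ - 6·x₂ - 5·x₃, -5·x₂], [x₃, 0, x₁ - 2], [0, 4·x₂, -10·x₃]].
At the point, J = [[12.0000, -22.0000, -15.0000], [2.0000, 0.0000, -0.5000], [0.0000, 12.0000, -20.0000]] (det J = -1168.0000).
Solving J·Δ = −F gives Δ = (0.7800, -0.8836, -0.8801).
Then the next iterate is (x₁, x₂, x₃)₁ = (2.2800, 2.1164, 1.1199).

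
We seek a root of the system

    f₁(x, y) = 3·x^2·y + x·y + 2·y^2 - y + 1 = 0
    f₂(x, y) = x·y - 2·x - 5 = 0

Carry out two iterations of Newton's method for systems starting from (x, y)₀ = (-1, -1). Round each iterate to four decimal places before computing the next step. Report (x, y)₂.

(-1.4020, -1.5361)

At (-1, -1): F = (2.0000, -2.0000).
Jacobian J = [[6·x·y + y, 3·x^2 + x + 4·y - 1], [y - 2, x]].
At the point, J = [[5.0000, -3.0000], [-3.0000, -1.0000]] (det J = -14.0000).
Solving J·Δ = −F gives Δ = (-0.5714, -0.2857).
Then the next iterate is (x, y)₁ = (-1.5714, -1.2857).
Round to (-1.5714, -1.2857) and repeat: F = (-1.912231, 0.163149), J = [[10.836394, -0.306306], [-3.2857, -1.5714]].
Δ = (0.1694, -0.2504), so (x, y)₂ = (-1.4020, -1.5361).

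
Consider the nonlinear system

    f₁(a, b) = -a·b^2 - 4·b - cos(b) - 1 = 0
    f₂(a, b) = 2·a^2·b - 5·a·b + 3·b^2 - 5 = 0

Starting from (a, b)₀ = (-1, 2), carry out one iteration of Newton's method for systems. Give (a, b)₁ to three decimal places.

(-2.781, -0.792)

At (-1, 2): F = (-4.58385, 21.000).
Jacobian J = [[-b^2, -2·a·b + sin(b) - 4], [4·a·b - 5·b, 2·a^2 - 5·a + 6·b]].
At the point, J = [[-4.000, 0.90930], [-18.000, 19.000]] (det J = -59.63265).
Solving J·Δ = −F gives Δ = (-1.781, -2.792).
Then the next iterate is (a, b)₁ = (-2.781, -0.792).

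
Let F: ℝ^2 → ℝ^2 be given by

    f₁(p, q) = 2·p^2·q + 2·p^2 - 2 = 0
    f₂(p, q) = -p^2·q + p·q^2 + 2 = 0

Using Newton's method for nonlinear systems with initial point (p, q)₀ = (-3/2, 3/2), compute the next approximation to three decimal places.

At (-3/2, 3/2): F = (9.250, -4.750).
Jacobian J = [[4·p·q + 4·p, 2·p^2], [-2·p·q + q^2, -p^2 + 2·p·q]].
At the point, J = [[-15.000, 4.500], [6.750, -6.750]] (det J = 70.875).
Solving J·Δ = −F gives Δ = (0.579, -0.124).
Then the next iterate is (p, q)₁ = (-0.921, 1.376).

(-0.921, 1.376)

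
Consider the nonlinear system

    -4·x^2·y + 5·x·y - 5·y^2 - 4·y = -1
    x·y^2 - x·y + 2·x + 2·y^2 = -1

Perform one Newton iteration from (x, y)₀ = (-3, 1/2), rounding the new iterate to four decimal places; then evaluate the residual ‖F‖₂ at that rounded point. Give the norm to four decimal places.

6.9004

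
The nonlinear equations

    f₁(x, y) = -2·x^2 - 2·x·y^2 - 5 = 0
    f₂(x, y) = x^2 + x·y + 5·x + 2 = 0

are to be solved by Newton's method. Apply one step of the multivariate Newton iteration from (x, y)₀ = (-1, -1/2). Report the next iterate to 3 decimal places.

At (-1, -1/2): F = (-6.500, -1.500).
Jacobian J = [[-4·x - 2·y^2, -4·x·y], [2·x + y + 5, x]].
At the point, J = [[3.500, -2.000], [2.500, -1.000]] (det J = 1.500).
Solving J·Δ = −F gives Δ = (-2.333, -7.333).
Then the next iterate is (x, y)₁ = (-3.333, -7.833).

(-3.333, -7.833)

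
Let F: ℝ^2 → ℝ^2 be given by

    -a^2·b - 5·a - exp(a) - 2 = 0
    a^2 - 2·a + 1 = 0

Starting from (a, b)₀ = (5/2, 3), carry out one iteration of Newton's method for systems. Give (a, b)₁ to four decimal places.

(1.7500, -0.4073)

At (5/2, 3): F = (-45.432494, 2.2500).
Jacobian J = [[-2·a·b - exp(a) - 5, -a^2], [2·a - 2, 0]].
At the point, J = [[-32.182494, -6.2500], [3.0000, 0.0000]] (det J = 18.7500).
Solving J·Δ = −F gives Δ = (-0.7500, -3.4073).
Then the next iterate is (a, b)₁ = (1.7500, -0.4073).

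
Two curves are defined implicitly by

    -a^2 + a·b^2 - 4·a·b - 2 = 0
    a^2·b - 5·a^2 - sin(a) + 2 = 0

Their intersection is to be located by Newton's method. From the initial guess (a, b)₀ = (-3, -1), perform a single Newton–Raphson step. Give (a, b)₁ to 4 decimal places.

(-1.7660, -0.3097)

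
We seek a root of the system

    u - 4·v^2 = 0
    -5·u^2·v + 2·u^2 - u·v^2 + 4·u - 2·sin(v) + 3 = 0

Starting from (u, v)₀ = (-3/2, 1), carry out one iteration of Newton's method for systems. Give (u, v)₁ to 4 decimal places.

(-1.1753, 0.3531)

At (-3/2, 1): F = (-5.5000, -9.932942).
Jacobian J = [[1, -8·v], [-10·u·v + 4·u - v^2 + 4, -5·u^2 - 2·u·v - 2·cos(v)]].
At the point, J = [[1.0000, -8.0000], [12.0000, -9.330605]] (det J = 86.669395).
Solving J·Δ = −F gives Δ = (0.3247, -0.6469).
Then the next iterate is (u, v)₁ = (-1.1753, 0.3531).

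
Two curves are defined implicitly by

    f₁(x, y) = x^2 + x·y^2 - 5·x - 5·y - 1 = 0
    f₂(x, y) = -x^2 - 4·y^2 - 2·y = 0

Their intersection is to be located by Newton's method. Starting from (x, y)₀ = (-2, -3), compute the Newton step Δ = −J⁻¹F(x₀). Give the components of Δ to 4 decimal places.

At (-2, -3): F = (10.0000, -34.0000).
Jacobian J = [[2·x + y^2 - 5, 2·x·y - 5], [-2·x, -8·y - 2]].
At the point, J = [[0.0000, 7.0000], [4.0000, 22.0000]] (det J = -28.0000).
Solving J·Δ = −F gives Δ = (16.3571, -1.4286).

(16.3571, -1.4286)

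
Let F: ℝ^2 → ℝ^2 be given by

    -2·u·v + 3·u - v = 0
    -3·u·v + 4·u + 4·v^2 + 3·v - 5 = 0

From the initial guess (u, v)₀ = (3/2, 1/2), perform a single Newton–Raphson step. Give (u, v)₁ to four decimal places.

At (3/2, 1/2): F = (2.5000, 1.2500).
Jacobian J = [[-2·v + 3, -2·u - 1], [-3·v + 4, -3·u + 8·v + 3]].
At the point, J = [[2.0000, -4.0000], [2.5000, 2.5000]] (det J = 15.0000).
Solving J·Δ = −F gives Δ = (-0.7500, 0.2500).
Then the next iterate is (u, v)₁ = (0.7500, 0.7500).

(0.7500, 0.7500)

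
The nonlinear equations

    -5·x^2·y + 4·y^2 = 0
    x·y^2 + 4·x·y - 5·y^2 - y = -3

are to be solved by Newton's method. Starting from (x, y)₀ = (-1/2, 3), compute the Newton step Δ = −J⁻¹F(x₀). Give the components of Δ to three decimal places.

(0.100, -1.483)

At (-1/2, 3): F = (32.250, -55.500).
Jacobian J = [[-10·x·y, -5·x^2 + 8·y], [y^2 + 4·y, 2·x·y + 4·x - 10·y - 1]].
At the point, J = [[15.000, 22.750], [21.000, -36.000]] (det J = -1017.750).
Solving J·Δ = −F gives Δ = (0.100, -1.483).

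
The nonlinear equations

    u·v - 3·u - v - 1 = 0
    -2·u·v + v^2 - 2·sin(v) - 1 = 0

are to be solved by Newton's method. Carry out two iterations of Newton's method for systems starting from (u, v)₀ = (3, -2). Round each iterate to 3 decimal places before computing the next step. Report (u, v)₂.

At (3, -2): F = (-14.000, 16.81859).
Jacobian J = [[v - 3, u - 1], [-2·v, -2·u + 2·v - 2·cos(v)]].
At the point, J = [[-5.000, 2.000], [4.000, -9.16771]] (det J = 37.83853).
Solving J·Δ = −F gives Δ = (-2.503, 0.742).
Then the next iterate is (u, v)₁ = (0.497, -1.258).
Round to (0.497, -1.258) and repeat: F = (-1.85823, 3.73597), J = [[-4.258, -0.503], [2.516, -4.12544]].
Δ = (-0.507, 0.596), so (u, v)₂ = (-0.010, -0.662).

(-0.010, -0.662)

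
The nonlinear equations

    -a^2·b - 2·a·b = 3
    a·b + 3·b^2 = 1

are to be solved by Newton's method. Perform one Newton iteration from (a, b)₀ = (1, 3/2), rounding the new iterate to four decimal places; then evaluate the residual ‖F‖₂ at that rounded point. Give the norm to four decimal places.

3.4536

At (1, 3/2): F = (-7.5000, 7.2500).
Jacobian J = [[-2·a·b - 2·b, -a^2 - 2·a], [b, a + 6·b]].
At the point, J = [[-6.0000, -3.0000], [1.5000, 10.0000]] (det J = -55.5000).
Solving J·Δ = −F gives Δ = (-0.9595, -0.5811).
Then the next iterate is (a, b)₁ = (0.0405, 0.9189).
Re-evaluating at (0.0405, 0.9189): F = (-3.075938, 1.570347), so ‖F‖₂ = 3.4536.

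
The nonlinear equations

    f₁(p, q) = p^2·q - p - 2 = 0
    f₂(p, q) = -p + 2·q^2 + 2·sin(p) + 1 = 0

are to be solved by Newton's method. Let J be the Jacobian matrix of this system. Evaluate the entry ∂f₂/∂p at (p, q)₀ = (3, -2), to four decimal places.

-2.9800

∂f₂/∂p = 2·cos(p) - 1.
At (3, -2) this is -2.9800.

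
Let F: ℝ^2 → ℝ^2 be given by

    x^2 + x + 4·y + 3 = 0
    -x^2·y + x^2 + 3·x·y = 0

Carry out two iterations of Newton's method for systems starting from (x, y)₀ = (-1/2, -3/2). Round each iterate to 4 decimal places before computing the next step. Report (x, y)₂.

(-0.0355, -0.7249)

At (-1/2, -3/2): F = (-3.2500, 2.8750).
Jacobian J = [[2·x + 1, 4], [-2·x·y + 2·x + 3·y, -x^2 + 3·x]].
At the point, J = [[0.0000, 4.0000], [-7.0000, -1.7500]] (det J = 28.0000).
Solving J·Δ = −F gives Δ = (0.2076, 0.8125).
Then the next iterate is (x, y)₁ = (-0.2924, -0.6875).
Round to (-0.2924, -0.6875) and repeat: F = (0.043098, 0.747352), J = [[0.4152, 4.0000], [-3.049350, -0.962698]].
Δ = (0.2569, -0.0374), so (x, y)₂ = (-0.0355, -0.7249).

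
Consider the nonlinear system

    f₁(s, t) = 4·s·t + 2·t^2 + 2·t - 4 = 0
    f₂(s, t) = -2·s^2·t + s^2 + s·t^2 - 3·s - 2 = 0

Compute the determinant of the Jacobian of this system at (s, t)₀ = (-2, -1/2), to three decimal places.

-74.000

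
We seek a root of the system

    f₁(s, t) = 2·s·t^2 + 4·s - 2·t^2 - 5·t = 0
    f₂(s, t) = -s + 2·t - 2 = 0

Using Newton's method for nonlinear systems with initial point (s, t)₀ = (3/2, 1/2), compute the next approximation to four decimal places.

At (3/2, 1/2): F = (3.7500, -2.5000).
Jacobian J = [[2·t^2 + 4, 4·s·t - 4·t - 5], [-1, 2]].
At the point, J = [[4.5000, -4.0000], [-1.0000, 2.0000]] (det J = 5.0000).
Solving J·Δ = −F gives Δ = (0.5000, 1.5000).
Then the next iterate is (s, t)₁ = (2.0000, 2.0000).

(2.0000, 2.0000)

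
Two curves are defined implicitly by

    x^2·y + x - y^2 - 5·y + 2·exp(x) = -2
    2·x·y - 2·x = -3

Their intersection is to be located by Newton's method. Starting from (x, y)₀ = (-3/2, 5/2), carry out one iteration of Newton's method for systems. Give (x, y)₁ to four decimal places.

(-2.1016, 1.3984)

At (-3/2, 5/2): F = (-12.178740, -1.5000).
Jacobian J = [[2·x·y + 2·exp(x) + 1, x^2 - 2·y - 5], [2·y - 2, 2·x]].
At the point, J = [[-6.053740, -7.7500], [3.0000, -3.0000]] (det J = 41.411219).
Solving J·Δ = −F gives Δ = (-0.6016, -1.1016).
Then the next iterate is (x, y)₁ = (-2.1016, 1.3984).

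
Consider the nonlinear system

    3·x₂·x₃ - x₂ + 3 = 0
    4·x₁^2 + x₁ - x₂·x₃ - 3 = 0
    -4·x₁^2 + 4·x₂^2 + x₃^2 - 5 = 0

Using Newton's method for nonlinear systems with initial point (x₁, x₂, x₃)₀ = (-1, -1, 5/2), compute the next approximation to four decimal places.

At (-1, -1, 5/2): F = (-3.5000, 2.5000, 1.2500).
Jacobian J = [[0, 3·x₃ - 1, 3·x₂], [8·x₁ + 1, -x₃, -x₂], [-8·x₁, 8·x₂, 2·x₃]].
At the point, J = [[0.0000, 6.5000, -3.0000], [-7.0000, -2.5000, 1.0000], [8.0000, -8.0000, 5.0000]] (det J = 51.5000).
Solving J·Δ = −F gives Δ = (0.1311, 1.2476, 1.5364).
Then the next iterate is (x₁, x₂, x₃)₁ = (-0.8689, 0.2476, 4.0364).

(-0.8689, 0.2476, 4.0364)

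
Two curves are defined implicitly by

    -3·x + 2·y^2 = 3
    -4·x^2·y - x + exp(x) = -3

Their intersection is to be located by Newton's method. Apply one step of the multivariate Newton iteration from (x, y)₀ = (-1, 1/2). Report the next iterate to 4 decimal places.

At (-1, 1/2): F = (0.5000, 2.367879).
Jacobian J = [[-3, 4·y], [-8·x·y + exp(x) - 1, -4·x^2]].
At the point, J = [[-3.0000, 2.0000], [3.367879, -4.0000]] (det J = 5.264241).
Solving J·Δ = −F gives Δ = (1.2795, 1.6693).
Then the next iterate is (x, y)₁ = (0.2795, 2.1693).

(0.2795, 2.1693)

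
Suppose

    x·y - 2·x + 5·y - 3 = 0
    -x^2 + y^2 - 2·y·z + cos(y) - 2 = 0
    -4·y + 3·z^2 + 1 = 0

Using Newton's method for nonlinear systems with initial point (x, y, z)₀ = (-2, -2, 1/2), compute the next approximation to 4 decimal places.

At (-2, -2, 1/2): F = (-5.0000, -0.416147, 9.7500).
Jacobian J = [[y - 2, x + 5, 0], [-2·x, 2·y - 2·z - sin(y), -2·y], [0, -4, 6·z]].
At the point, J = [[-4.0000, 3.0000, 0.0000], [4.0000, -4.090703, 4.0000], [0.0000, -4.0000, 3.0000]] (det J = -50.911569).
Solving J·Δ = −F gives Δ = (2.0056, 4.3407, 2.5377).
Then the next iterate is (x, y, z)₁ = (0.0056, 2.3407, 3.0377).

(0.0056, 2.3407, 3.0377)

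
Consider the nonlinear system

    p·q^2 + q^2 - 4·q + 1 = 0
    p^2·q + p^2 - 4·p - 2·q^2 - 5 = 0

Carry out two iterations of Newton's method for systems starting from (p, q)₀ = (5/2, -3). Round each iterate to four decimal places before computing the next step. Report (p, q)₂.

(-0.8916, -1.0127)

At (5/2, -3): F = (44.5000, -45.5000).
Jacobian J = [[q^2, 2·p·q + 2·q - 4], [2·p·q + 2·p - 4, p^2 - 4·q]].
At the point, J = [[9.0000, -25.0000], [-14.0000, 18.2500]] (det J = -185.7500).
Solving J·Δ = −F gives Δ = (-1.7517, 1.1494).
Then the next iterate is (p, q)₁ = (0.7483, -1.8506).
Round to (0.7483, -1.8506) and repeat: F = (14.389839, -15.318937), J = [[3.424720, -10.470808], [-5.273008, 7.962353]].
Δ = (-1.6399, 0.8379), so (p, q)₂ = (-0.8916, -1.0127).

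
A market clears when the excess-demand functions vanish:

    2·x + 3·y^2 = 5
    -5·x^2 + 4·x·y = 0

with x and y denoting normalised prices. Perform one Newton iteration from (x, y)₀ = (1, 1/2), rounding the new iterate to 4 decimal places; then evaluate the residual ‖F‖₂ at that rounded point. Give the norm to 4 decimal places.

At (1, 1/2): F = (-2.2500, -3.0000).
Jacobian J = [[2, 6·y], [-10·x + 4·y, 4·x]].
At the point, J = [[2.0000, 3.0000], [-8.0000, 4.0000]] (det J = 32.0000).
Solving J·Δ = −F gives Δ = (0.0000, 0.7500).
Then the next iterate is (x, y)₁ = (1.0000, 1.2500).
Re-evaluating at (1.0000, 1.2500): F = (1.6875, 0.0000), so ‖F‖₂ = 1.6875.

1.6875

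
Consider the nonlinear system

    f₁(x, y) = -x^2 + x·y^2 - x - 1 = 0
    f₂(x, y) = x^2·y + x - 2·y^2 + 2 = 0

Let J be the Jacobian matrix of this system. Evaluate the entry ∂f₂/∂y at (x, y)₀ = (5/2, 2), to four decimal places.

-1.7500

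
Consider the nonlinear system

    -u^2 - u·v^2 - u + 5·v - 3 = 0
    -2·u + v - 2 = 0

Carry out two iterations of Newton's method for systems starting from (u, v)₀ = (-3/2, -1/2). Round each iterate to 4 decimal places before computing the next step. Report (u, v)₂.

(-0.7404, 0.5191)

At (-3/2, -1/2): F = (-5.8750, 0.5000).
Jacobian J = [[-2·u - v^2 - 1, -2·u·v + 5], [-2, 1]].
At the point, J = [[1.7500, 3.5000], [-2.0000, 1.0000]] (det J = 8.7500).
Solving J·Δ = −F gives Δ = (0.8714, 1.2429).
Then the next iterate is (u, v)₁ = (-0.6286, 0.7429).
Round to (-0.6286, 0.7429) and repeat: F = (1.294887, 0.0001), J = [[-0.294700, 5.933974], [-2.0000, 1.0000]].
Δ = (-0.1118, -0.2238), so (u, v)₂ = (-0.7404, 0.5191).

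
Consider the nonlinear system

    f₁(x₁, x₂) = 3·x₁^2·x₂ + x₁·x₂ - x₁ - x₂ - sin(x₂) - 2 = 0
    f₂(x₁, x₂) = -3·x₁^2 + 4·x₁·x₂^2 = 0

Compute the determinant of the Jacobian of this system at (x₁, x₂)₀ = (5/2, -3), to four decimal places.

2493.9602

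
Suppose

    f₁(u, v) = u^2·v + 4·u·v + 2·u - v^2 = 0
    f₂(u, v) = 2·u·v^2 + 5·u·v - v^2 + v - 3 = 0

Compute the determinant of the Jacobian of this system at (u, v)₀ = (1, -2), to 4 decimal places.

-2.0000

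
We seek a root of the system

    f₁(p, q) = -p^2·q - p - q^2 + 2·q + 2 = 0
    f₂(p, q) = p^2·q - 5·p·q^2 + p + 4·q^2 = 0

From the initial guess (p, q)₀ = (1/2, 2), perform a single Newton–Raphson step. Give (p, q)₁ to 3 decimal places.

At (1/2, 2): F = (1.000, 7.000).
Jacobian J = [[-2·p·q - 1, -p^2 - 2·q + 2], [2·p·q - 5·q^2 + 1, p^2 - 10·p·q + 8·q]].
At the point, J = [[-3.000, -2.250], [-17.000, 6.250]] (det J = -57.000).
Solving J·Δ = −F gives Δ = (0.386, -0.070).
Then the next iterate is (p, q)₁ = (0.886, 1.930).

(0.886, 1.930)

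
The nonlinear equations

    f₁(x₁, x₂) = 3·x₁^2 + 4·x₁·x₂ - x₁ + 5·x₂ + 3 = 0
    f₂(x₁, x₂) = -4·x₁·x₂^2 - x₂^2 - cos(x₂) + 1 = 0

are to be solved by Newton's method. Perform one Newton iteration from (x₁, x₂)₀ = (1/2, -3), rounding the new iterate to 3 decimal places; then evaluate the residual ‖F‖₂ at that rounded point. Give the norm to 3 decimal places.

At (1/2, -3): F = (-17.750, -25.01001).
Jacobian J = [[6·x₁ + 4·x₂ - 1, 4·x₁ + 5], [-4·x₂^2, -8·x₁·x₂ - 2·x₂ + sin(x₂)]].
At the point, J = [[-10.000, 7.000], [-36.000, 17.85888]] (det J = 73.41120).
Solving J·Δ = −F gives Δ = (1.933, 5.298).
Then the next iterate is (x₁, x₂)₁ = (2.433, 2.298).
Re-evaluating at (2.433, 2.298): F = (52.17960, -55.00881), so ‖F‖₂ = 75.820.

75.820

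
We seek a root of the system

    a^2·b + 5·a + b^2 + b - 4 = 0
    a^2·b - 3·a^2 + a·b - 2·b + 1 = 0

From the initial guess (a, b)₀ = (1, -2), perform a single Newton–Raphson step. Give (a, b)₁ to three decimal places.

(0.833, -1.583)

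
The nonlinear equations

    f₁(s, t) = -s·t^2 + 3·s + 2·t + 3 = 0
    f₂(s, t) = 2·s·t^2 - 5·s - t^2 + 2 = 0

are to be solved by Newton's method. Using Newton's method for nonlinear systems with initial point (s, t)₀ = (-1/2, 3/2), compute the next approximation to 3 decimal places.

(-12.773, 2.523)

At (-1/2, 3/2): F = (5.625, 0.000).
Jacobian J = [[-t^2 + 3, -2·s·t + 2], [2·t^2 - 5, 4·s·t - 2·t]].
At the point, J = [[0.750, 3.500], [-0.500, -6.000]] (det J = -2.750).
Solving J·Δ = −F gives Δ = (-12.273, 1.023).
Then the next iterate is (s, t)₁ = (-12.773, 2.523).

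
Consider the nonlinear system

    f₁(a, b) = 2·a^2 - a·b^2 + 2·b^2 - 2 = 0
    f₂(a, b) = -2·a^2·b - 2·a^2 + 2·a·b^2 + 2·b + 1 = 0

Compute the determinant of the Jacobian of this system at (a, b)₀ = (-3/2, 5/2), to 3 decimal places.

-371.875

J = [[4·a - b^2, -2·a·b + 4·b], [-4·a·b - 4·a + 2·b^2, -2·a^2 + 4·a·b + 2]].
At the point, J = [[-12.250, 17.500], [33.500, -17.500]].
det J = -371.875.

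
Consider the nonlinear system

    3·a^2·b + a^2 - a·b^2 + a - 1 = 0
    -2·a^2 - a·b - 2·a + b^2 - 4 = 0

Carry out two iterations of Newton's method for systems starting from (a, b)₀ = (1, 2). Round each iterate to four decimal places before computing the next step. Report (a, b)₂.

At (1, 2): F = (3.0000, -6.0000).
Jacobian J = [[6·a·b + 2·a - b^2 + 1, 3·a^2 - 2·a·b], [-4·a - b - 2, -a + 2·b]].
At the point, J = [[11.0000, -1.0000], [-8.0000, 3.0000]] (det J = 25.0000).
Solving J·Δ = −F gives Δ = (-0.1200, 1.6800).
Then the next iterate is (a, b)₁ = (0.8800, 3.6800).
Round to (0.8800, 3.6800) and repeat: F = (-2.713536, 2.9952), J = [[8.6480, -4.1536], [-9.2000, 6.4800]].
Δ = (0.2885, -0.0526), so (a, b)₂ = (1.1685, 3.6274).

(1.1685, 3.6274)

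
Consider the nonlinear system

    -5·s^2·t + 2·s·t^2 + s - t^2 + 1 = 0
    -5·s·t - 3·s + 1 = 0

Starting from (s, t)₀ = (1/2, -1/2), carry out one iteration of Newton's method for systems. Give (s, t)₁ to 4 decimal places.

(0.0882, -0.1176)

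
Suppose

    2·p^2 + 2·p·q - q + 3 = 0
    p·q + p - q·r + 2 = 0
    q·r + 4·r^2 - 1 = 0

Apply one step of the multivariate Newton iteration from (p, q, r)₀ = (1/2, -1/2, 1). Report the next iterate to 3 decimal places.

(-3.000, 0.971, 0.471)

At (1/2, -1/2, 1): F = (3.500, 2.750, 2.500).
Jacobian J = [[4·p + 2·q, 2·p - 1, 0], [q + 1, p - r, -q], [0, r, q + 8·r]].
At the point, J = [[1.000, 0.000, 0.000], [0.500, -0.500, 0.500], [0.000, 1.000, 7.500]] (det J = -4.250).
Solving J·Δ = −F gives Δ = (-3.500, 1.471, -0.529).
Then the next iterate is (p, q, r)₁ = (-3.000, 0.971, 0.471).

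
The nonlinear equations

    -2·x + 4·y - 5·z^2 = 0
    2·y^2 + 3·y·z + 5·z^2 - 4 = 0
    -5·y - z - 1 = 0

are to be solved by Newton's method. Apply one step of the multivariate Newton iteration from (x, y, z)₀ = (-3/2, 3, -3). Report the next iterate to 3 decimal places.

(-5.343, 0.176, -1.880)

At (-3/2, 3, -3): F = (-30.000, 32.000, -13.000).
Jacobian J = [[-2, 4, -10·z], [0, 4·y + 3·z, 3·y + 10·z], [0, -5, -1]].
At the point, J = [[-2.000, 4.000, 30.000], [0.000, 3.000, -21.000], [0.000, -5.000, -1.000]] (det J = 216.000).
Solving J·Δ = −F gives Δ = (-3.843, -2.824, 1.120).
Then the next iterate is (x, y, z)₁ = (-5.343, 0.176, -1.880).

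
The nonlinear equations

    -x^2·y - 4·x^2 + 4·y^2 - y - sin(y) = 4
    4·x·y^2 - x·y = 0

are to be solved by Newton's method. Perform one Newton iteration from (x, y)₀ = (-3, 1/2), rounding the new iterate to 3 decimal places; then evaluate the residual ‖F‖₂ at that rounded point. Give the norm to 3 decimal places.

12.451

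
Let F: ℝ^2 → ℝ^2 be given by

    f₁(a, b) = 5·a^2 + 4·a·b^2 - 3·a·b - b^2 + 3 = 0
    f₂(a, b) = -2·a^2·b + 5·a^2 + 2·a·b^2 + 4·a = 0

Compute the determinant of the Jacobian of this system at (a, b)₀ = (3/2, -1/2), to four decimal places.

J = [[10·a + 4·b^2 - 3·b, 8·a·b - 3·a - 2·b], [-4·a·b + 10·a + 2·b^2 + 4, -2·a^2 + 4·a·b]].
At the point, J = [[17.5000, -9.5000], [22.5000, -7.5000]].
det J = 82.5000.

82.5000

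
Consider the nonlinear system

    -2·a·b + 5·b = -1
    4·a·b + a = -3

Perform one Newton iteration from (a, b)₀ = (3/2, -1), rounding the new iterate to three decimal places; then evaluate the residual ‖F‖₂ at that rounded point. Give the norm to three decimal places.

At (3/2, -1): F = (-1.000, -1.500).
Jacobian J = [[-2·b, -2·a + 5], [4·b + 1, 4·a]].
At the point, J = [[2.000, 2.000], [-3.000, 6.000]] (det J = 18.000).
Solving J·Δ = −F gives Δ = (0.167, 0.333).
Then the next iterate is (a, b)₁ = (1.667, -0.667).
Re-evaluating at (1.667, -0.667): F = (-0.11122, 0.21944), so ‖F‖₂ = 0.246.

0.246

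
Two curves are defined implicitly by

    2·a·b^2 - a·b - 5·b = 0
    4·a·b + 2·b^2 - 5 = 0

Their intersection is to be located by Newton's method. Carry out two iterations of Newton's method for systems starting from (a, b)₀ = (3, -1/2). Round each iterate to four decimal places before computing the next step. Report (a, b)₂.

(-2.6164, -0.4347)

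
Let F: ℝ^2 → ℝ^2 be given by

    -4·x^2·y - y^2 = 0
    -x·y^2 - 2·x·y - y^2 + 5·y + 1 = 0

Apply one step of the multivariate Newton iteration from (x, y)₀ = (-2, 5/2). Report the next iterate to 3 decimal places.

At (-2, 5/2): F = (-46.250, 29.750).
Jacobian J = [[-8·x·y, -4·x^2 - 2·y], [-y^2 - 2·y, -2·x·y - 2·x - 2·y + 5]].
At the point, J = [[40.000, -21.000], [-11.250, 14.000]] (det J = 323.750).
Solving J·Δ = −F gives Δ = (0.070, -2.069).
Then the next iterate is (x, y)₁ = (-1.930, 0.431).

(-1.930, 0.431)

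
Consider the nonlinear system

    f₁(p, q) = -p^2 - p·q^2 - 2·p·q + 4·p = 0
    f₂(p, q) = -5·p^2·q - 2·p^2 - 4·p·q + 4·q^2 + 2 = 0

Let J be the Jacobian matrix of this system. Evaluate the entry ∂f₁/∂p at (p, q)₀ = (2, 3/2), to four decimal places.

∂f₁/∂p = -2·p - q^2 - 2·q + 4.
At (2, 3/2) this is -5.2500.

-5.2500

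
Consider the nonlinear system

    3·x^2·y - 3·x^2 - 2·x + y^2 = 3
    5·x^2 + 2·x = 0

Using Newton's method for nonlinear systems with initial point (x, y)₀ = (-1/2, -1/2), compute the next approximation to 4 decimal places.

At (-1/2, -1/2): F = (-2.8750, 0.2500).
Jacobian J = [[6·x·y - 6·x - 2, 3·x^2 + 2·y], [10·x + 2, 0]].
At the point, J = [[2.5000, -0.2500], [-3.0000, 0.0000]] (det J = -0.7500).
Solving J·Δ = −F gives Δ = (0.0833, -10.6667).
Then the next iterate is (x, y)₁ = (-0.4167, -11.1667).

(-0.4167, -11.1667)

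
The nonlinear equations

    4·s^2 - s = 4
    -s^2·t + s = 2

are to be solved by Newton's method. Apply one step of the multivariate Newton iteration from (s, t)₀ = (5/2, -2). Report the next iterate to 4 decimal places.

(1.5263, -1.6337)

At (5/2, -2): F = (18.5000, 13.0000).
Jacobian J = [[8·s - 1, 0], [-2·s·t + 1, -s^2]].
At the point, J = [[19.0000, 0.0000], [11.0000, -6.2500]] (det J = -118.7500).
Solving J·Δ = −F gives Δ = (-0.9737, 0.3663).
Then the next iterate is (s, t)₁ = (1.5263, -1.6337).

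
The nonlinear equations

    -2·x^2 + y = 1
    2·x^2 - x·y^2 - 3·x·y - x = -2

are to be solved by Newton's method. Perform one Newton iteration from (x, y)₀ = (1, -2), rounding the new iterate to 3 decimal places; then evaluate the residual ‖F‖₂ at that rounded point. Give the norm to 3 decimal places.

At (1, -2): F = (-5.000, 5.000).
Jacobian J = [[-4·x, 1], [4·x - y^2 - 3·y - 1, -2·x·y - 3·x]].
At the point, J = [[-4.000, 1.000], [5.000, 1.000]] (det J = -9.000).
Solving J·Δ = −F gives Δ = (-1.111, 0.556).
Then the next iterate is (x, y)₁ = (-0.111, -1.444).
Re-evaluating at (-0.111, -1.444): F = (-2.46864, 1.88624), so ‖F‖₂ = 3.107.

3.107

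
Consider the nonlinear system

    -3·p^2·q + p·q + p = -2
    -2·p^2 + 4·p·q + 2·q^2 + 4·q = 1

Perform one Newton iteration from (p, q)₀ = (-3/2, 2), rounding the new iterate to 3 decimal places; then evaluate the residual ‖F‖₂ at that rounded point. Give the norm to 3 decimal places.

At (-3/2, 2): F = (-16.000, -1.500).
Jacobian J = [[-6·p·q + q + 1, -3·p^2 + p], [-4·p + 4·q, 4·p + 4·q + 4]].
At the point, J = [[21.000, -8.250], [14.000, 6.000]] (det J = 241.500).
Solving J·Δ = −F gives Δ = (0.449, -0.797).
Then the next iterate is (p, q)₁ = (-1.051, 1.203).
Re-evaluating at (-1.051, 1.203): F = (-4.30186, -0.56020), so ‖F‖₂ = 4.338.

4.338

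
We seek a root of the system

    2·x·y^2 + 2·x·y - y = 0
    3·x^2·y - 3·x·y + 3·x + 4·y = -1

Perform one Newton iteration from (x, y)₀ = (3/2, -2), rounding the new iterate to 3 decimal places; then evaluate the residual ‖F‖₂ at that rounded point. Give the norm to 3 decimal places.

2.850

At (3/2, -2): F = (8.000, -7.000).
Jacobian J = [[2·y^2 + 2·y, 4·x·y + 2·x - 1], [6·x·y - 3·y + 3, 3·x^2 - 3·x + 4]].
At the point, J = [[4.000, -10.000], [-9.000, 6.250]] (det J = -65.000).
Solving J·Δ = −F gives Δ = (-0.308, 0.677).
Then the next iterate is (x, y)₁ = (1.192, -1.323).
Re-evaluating at (1.192, -1.323): F = (2.34175, -1.62436), so ‖F‖₂ = 2.850.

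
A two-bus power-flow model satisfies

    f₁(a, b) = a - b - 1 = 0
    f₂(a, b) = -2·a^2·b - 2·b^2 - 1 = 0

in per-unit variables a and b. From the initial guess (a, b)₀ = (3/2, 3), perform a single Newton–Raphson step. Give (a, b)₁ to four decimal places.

(1.7536, 0.7536)

At (3/2, 3): F = (-2.5000, -32.5000).
Jacobian J = [[1, -1], [-4·a·b, -2·a^2 - 4·b]].
At the point, J = [[1.0000, -1.0000], [-18.0000, -16.5000]] (det J = -34.5000).
Solving J·Δ = −F gives Δ = (0.2536, -2.2464).
Then the next iterate is (a, b)₁ = (1.7536, 0.7536).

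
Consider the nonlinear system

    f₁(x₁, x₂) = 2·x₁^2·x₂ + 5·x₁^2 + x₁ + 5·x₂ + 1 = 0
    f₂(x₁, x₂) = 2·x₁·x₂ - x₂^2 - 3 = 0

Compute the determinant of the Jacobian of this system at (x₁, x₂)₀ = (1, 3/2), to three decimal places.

J = [[4·x₁·x₂ + 10·x₁ + 1, 2·x₁^2 + 5], [2·x₂, 2·x₁ - 2·x₂]].
At the point, J = [[17.000, 7.000], [3.000, -1.000]].
det J = -38.000.

-38.000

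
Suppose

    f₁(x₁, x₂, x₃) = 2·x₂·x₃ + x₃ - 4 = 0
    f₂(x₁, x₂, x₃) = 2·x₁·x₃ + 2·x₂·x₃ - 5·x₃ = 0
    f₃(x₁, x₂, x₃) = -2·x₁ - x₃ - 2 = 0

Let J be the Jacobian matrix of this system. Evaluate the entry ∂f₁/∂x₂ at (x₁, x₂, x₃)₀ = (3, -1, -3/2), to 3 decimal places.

∂f₁/∂x₂ = 2·x₃.
At (3, -1, -3/2) this is -3.000.

-3.000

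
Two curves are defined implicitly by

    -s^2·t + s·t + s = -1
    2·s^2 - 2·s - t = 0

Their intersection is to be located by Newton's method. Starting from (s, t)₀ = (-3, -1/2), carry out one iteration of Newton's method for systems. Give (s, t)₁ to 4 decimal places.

(-1.2477, -0.5317)

At (-3, -1/2): F = (4.0000, 24.5000).
Jacobian J = [[-2·s·t + t + 1, -s^2 + s], [4·s - 2, -1]].
At the point, J = [[-2.5000, -12.0000], [-14.0000, -1.0000]] (det J = -165.5000).
Solving J·Δ = −F gives Δ = (1.7523, -0.0317).
Then the next iterate is (s, t)₁ = (-1.2477, -0.5317).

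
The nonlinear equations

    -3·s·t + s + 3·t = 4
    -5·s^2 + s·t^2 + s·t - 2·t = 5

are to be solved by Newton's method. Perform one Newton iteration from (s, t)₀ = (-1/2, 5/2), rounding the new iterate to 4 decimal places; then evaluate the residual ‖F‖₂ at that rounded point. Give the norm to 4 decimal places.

5.5677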